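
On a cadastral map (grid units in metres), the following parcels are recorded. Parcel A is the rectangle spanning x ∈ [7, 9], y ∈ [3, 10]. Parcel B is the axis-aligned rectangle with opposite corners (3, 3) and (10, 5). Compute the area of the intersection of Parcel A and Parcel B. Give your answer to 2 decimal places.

|Parcel A∩Parcel B|: x∈[7,9], y∈[3,5] → 2·2 = 4.

4.00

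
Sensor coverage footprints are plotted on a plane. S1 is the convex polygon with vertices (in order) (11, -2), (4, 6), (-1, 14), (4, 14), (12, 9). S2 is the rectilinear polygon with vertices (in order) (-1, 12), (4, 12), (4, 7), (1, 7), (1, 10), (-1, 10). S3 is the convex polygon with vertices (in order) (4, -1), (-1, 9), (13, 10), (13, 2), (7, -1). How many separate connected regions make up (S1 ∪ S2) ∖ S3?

(S1 ∪ S2) ∖ S3 splits into 2 disjoint pieces (area 36.4762, area 3.1677).

2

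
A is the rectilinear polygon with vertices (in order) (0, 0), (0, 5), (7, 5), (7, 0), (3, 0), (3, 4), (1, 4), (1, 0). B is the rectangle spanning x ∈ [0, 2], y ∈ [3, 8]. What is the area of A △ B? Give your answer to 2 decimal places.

31.00

|A| = 27, |B| = 10, |A∩B| = 3.
|A △ B| = |A| + |B| − 2·|A∩B| = 27 + 10 − 6 = 31.00.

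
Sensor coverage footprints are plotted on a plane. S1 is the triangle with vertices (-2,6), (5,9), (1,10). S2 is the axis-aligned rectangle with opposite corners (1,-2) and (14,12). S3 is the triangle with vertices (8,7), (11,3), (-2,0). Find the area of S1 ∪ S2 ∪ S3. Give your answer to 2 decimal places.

By inclusion–exclusion:
Individual areas: |S1| = 9.5, |S2| = 182, |S3| = 30.5.
|S1∩S2| = 5.4286.
|S1∩S3| = 0.
|S2∩S3| = 28.3885.
|S1∩S2∩S3| = 0.
|S1 ∪ S2 ∪ S3| = 222 − 33.817 + 0 = 188.18.

188.18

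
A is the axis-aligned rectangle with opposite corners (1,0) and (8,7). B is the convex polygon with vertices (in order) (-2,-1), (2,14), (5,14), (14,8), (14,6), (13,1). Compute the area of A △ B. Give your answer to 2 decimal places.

115.33

|A| = 49, |B| = 163.5, |A∩B| = 48.5833.
|A △ B| = |A| + |B| − 2·|A∩B| = 49 + 163.5 − 97.1667 = 115.33.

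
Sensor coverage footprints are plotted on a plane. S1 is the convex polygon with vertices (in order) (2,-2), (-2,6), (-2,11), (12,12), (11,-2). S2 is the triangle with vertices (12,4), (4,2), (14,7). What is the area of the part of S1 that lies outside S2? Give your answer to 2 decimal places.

158.99

|S1| = 166, |S1∩S2| = 7.0061.
|S1 ∖ S2| = |S1| − |S1∩S2| = 166 − 7.0061 = 158.99.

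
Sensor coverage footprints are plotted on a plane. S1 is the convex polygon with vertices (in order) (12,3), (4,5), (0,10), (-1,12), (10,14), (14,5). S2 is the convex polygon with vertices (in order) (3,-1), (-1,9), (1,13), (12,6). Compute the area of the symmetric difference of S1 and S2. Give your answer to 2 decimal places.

|S1| = 100, |S2| = 88, |S1∩S2| = 49.8878.
|S1 △ S2| = |S1| + |S2| − 2·|S1∩S2| = 100 + 88 − 99.7756 = 88.22.

88.22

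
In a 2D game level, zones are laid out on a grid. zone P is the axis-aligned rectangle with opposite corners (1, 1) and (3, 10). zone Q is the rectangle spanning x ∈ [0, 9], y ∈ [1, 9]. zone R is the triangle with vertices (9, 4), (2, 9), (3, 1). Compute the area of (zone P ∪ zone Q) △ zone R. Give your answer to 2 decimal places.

|zone P ∪ zone Q| = 74.
|(zone P ∪ zone Q) ∩ zone R| = 25.5.
|(zone P ∪ zone Q) △ zone R| = 74 + 25.5 − 51 = 48.50.

48.50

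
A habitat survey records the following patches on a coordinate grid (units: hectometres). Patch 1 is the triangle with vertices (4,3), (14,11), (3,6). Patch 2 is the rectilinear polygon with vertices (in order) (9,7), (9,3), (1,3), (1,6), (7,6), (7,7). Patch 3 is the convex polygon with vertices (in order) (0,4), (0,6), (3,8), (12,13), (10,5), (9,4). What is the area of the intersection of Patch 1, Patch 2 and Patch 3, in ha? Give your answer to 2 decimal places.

The intersection is the polygon with vertices (3,6), (7,6), (7,7), (9,7), (5.25,4), (3.667,4).
By the shoelace formula its area is 7.71.

7.71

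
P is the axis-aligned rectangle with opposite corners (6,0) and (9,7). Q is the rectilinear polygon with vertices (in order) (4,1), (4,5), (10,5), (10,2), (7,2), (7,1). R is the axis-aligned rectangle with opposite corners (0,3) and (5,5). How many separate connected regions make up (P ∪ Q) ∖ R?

1

(P ∪ Q) ∖ R is a single connected region.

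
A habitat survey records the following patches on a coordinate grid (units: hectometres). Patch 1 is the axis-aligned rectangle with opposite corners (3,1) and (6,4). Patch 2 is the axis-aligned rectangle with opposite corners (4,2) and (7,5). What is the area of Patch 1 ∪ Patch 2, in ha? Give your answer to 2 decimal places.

14.00

By inclusion–exclusion:
Individual areas: |Patch 1| = 9, |Patch 2| = 9.
|Patch 1∩Patch 2|: x∈[4,6], y∈[2,4] → 2·2 = 4.
|Patch 1 ∪ Patch 2| = 18 − 4 = 14.00.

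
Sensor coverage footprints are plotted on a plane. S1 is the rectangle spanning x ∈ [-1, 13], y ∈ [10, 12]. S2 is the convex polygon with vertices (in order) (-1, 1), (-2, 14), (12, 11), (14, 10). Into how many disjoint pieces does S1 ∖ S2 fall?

1

S1 ∖ S2 is a single connected region.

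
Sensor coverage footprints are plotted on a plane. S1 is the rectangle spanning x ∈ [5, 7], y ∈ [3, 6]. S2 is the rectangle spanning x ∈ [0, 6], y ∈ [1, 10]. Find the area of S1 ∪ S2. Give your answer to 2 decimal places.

57.00

By inclusion–exclusion:
Individual areas: |S1| = 6, |S2| = 54.
|S1∩S2|: x∈[5,6], y∈[3,6] → 1·3 = 3.
|S1 ∪ S2| = 60 − 3 = 57.00.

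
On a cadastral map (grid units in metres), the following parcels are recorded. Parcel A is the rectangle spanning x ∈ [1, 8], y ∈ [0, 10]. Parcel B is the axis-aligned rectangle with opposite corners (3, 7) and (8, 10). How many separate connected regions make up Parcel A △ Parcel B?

Parcel A △ Parcel B is a single connected region.

1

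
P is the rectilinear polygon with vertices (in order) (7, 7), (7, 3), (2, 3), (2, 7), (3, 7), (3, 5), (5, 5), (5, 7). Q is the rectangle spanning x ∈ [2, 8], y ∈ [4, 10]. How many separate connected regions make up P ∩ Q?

P ∩ Q is a single connected region.

1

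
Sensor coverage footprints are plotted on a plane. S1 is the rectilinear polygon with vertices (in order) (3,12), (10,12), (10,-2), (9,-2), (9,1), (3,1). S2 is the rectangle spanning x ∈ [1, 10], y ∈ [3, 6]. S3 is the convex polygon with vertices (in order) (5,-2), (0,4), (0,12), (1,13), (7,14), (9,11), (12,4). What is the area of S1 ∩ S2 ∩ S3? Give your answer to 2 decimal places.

The intersection is the polygon with vertices (3,3), (3,6), (10,6), (10,3).
By the shoelace formula its area is 21.00.

21.00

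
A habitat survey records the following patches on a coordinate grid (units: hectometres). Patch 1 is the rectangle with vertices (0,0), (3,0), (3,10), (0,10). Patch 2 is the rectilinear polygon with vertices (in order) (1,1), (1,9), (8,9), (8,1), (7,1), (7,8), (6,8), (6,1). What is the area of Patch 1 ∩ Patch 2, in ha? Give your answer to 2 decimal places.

The intersection is the polygon with vertices (3,1), (1,1), (1,9), (3,9).
By the shoelace formula its area is 16.00.

16.00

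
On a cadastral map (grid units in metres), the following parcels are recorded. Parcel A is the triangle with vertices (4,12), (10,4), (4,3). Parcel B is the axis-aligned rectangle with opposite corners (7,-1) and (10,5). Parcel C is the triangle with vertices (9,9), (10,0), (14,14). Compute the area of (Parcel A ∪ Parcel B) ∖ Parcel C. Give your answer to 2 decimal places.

40.24

|Parcel A ∪ Parcel B| = 41.625.
|(Parcel A ∪ Parcel B) ∩ Parcel C| = 1.3889.
|(Parcel A ∪ Parcel B) ∖ Parcel C| = 41.625 − 1.3889 = 40.24.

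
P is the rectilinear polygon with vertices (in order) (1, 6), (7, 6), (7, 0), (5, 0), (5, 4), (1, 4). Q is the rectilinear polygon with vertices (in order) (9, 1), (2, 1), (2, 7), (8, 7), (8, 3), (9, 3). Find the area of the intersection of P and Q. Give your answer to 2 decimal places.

16.00

The intersection is the polygon with vertices (7,6), (7,1), (5,1), (5,4), (2,4), (2,6).
By the shoelace formula its area is 16.00.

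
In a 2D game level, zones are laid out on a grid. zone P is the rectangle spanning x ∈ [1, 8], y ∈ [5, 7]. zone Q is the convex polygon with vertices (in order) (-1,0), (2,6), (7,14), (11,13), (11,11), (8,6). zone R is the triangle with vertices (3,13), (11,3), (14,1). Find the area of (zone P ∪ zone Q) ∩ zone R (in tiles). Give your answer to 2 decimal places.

2.02

The region (zone P ∪ zone Q) ∩ zone R is the polygon with vertices (5.007,10.811), (8.56,6.934), (8.257,6.429), (4.895,10.632).
By the shoelace formula its area is 2.02.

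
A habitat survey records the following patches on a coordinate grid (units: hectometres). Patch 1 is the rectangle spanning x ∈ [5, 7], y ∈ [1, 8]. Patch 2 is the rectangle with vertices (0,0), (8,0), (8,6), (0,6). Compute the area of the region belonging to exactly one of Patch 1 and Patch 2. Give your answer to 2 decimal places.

42.00

|Patch 1∩Patch 2|: x∈[5,7], y∈[1,6] → 2·5 = 10.
|Patch 1 △ Patch 2| = |Patch 1| + |Patch 2| − 2·|Patch 1∩Patch 2| = 14 + 48 − 20 = 42.00.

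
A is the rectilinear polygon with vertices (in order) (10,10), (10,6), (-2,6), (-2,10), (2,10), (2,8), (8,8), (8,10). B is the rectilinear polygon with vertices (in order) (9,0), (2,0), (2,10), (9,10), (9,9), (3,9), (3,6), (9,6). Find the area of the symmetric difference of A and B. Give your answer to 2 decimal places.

|A| = 36, |B| = 52, |A∩B| = 3.
|A △ B| = |A| + |B| − 2·|A∩B| = 36 + 52 − 6 = 82.00.

82.00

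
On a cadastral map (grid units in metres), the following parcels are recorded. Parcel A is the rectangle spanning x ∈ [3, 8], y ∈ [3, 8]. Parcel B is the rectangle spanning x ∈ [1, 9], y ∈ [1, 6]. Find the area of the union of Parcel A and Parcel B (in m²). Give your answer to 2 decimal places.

By inclusion–exclusion:
Individual areas: |Parcel A| = 25, |Parcel B| = 40.
|Parcel A∩Parcel B|: x∈[3,8], y∈[3,6] → 5·3 = 15.
|Parcel A ∪ Parcel B| = 65 − 15 = 50.00.

50.00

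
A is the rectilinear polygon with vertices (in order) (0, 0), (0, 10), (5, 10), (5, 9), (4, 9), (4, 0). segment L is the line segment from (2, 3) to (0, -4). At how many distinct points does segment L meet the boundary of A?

The segment meets the boundary at (1.143,0).

1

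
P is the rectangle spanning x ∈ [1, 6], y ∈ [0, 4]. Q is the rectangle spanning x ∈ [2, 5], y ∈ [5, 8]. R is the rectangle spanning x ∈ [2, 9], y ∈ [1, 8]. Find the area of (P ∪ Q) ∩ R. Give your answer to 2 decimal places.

21.00

|P ∪ Q| = 29.
|(P ∪ Q) ∩ R| = 21.00.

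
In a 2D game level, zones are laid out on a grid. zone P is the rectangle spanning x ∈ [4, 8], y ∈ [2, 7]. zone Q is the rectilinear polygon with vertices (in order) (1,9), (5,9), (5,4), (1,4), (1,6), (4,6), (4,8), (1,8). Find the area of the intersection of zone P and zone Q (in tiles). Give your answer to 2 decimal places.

The intersection is the polygon with vertices (5,7), (5,4), (4,4), (4,6), (4,7).
By the shoelace formula its area is 3.00.

3.00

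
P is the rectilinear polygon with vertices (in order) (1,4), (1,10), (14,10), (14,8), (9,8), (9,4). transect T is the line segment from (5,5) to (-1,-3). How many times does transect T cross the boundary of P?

1

The segment meets the boundary at (4.25,4).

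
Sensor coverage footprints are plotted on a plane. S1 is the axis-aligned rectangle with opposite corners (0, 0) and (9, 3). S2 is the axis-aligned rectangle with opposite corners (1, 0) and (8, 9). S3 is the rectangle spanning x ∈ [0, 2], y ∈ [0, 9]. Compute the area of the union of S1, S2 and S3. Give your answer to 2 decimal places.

By inclusion–exclusion:
Individual areas: |S1| = 27, |S2| = 63, |S3| = 18.
|S1∩S2|: x∈[1,8], y∈[0,3] → 7·3 = 21.
|S1∩S3|: x∈[0,2], y∈[0,3] → 2·3 = 6.
|S2∩S3|: x∈[1,2], y∈[0,9] → 1·9 = 9.
|S1∩S2∩S3| = 3.
|S1 ∪ S2 ∪ S3| = 108 − 36 + 3 = 75.00.

75.00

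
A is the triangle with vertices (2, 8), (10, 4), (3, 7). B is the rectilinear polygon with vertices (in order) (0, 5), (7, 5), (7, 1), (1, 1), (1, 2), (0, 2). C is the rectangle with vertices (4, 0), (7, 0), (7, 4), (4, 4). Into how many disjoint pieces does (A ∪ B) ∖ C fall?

(A ∪ B) ∖ C splits into 2 disjoint pieces (area 2, area 18).

2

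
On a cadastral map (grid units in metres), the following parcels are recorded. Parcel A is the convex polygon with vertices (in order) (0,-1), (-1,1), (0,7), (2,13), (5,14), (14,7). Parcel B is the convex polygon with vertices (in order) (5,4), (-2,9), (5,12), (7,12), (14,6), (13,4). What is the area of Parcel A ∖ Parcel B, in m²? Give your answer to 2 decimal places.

49.35

|Parcel A| = 117, |Parcel A∩Parcel B| = 67.6459.
|Parcel A ∖ Parcel B| = |Parcel A| − |Parcel A∩Parcel B| = 117 − 67.6459 = 49.35.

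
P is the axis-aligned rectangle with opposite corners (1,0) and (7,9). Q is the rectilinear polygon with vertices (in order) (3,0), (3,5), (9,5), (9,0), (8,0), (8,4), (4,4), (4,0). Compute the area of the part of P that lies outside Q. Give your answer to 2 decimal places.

|P| = 54, |P∩Q| = 8.
|P ∖ Q| = |P| − |P∩Q| = 54 − 8 = 46.00.

46.00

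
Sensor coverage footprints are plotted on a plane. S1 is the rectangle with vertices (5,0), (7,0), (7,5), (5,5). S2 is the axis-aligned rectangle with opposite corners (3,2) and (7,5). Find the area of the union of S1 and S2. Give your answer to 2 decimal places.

By inclusion–exclusion:
Individual areas: |S1| = 10, |S2| = 12.
|S1∩S2|: x∈[5,7], y∈[2,5] → 2·3 = 6.
|S1 ∪ S2| = 22 − 6 = 16.00.

16.00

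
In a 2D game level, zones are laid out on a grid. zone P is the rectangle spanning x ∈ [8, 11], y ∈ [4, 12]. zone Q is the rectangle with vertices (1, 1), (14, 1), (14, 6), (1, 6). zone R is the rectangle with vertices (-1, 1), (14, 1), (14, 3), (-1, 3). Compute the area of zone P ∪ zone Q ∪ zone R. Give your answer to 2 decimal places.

By inclusion–exclusion:
Individual areas: |zone P| = 24, |zone Q| = 65, |zone R| = 30.
|zone P∩zone Q|: x∈[8,11], y∈[4,6] → 3·2 = 6.
|zone P∩zone R| = 0 (no overlap).
|zone Q∩zone R|: x∈[1,14], y∈[1,3] → 13·2 = 26.
|zone P∩zone Q∩zone R| = 0.
|zone P ∪ zone Q ∪ zone R| = 119 − 32 + 0 = 87.00.

87.00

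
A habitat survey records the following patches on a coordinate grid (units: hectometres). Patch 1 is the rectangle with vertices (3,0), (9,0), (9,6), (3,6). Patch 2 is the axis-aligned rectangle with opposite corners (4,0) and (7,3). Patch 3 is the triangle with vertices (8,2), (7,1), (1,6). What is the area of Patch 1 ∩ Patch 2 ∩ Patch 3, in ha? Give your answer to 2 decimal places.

2.24

The intersection is the polygon with vertices (6.25,3), (7,2.571), (7,1), (4.6,3).
By the shoelace formula its area is 2.24.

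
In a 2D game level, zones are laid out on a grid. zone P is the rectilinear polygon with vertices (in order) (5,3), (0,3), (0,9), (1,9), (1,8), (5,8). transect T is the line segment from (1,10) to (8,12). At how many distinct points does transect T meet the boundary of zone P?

The segment lies entirely outside zone P and never meets its boundary.

0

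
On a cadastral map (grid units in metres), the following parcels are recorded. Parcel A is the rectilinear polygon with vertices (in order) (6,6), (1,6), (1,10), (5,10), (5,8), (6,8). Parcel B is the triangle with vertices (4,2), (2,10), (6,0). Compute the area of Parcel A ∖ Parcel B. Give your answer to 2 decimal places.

|Parcel A| = 18, |Parcel A∩Parcel B| = 1.2.
|Parcel A ∖ Parcel B| = |Parcel A| − |Parcel A∩Parcel B| = 18 − 1.2 = 16.80.

16.80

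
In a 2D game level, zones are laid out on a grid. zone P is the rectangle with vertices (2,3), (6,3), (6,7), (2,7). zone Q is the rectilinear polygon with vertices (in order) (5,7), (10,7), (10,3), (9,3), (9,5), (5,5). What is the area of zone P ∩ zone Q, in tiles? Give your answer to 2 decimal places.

2.00

The intersection is the polygon with vertices (6,5), (5,5), (5,7), (6,7).
By the shoelace formula its area is 2.00.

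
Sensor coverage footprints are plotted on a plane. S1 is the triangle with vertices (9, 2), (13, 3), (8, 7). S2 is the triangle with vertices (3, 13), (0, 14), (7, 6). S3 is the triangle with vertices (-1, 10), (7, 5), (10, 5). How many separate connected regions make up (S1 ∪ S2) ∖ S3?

2

(S1 ∪ S2) ∖ S3 splits into 2 disjoint pieces (area 9.86, area 8.455).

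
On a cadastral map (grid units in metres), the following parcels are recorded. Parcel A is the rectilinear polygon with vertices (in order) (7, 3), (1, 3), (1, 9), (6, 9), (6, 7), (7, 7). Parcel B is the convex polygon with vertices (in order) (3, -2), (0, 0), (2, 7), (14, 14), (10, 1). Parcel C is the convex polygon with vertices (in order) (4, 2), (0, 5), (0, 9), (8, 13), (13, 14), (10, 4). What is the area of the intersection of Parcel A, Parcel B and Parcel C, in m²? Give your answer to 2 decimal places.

The intersection is the polygon with vertices (2,7), (5.429,9), (6,9), (6,7), (7,7), (7,3), (2.667,3), (1.177,4.118).
By the shoelace formula its area is 25.85.

25.85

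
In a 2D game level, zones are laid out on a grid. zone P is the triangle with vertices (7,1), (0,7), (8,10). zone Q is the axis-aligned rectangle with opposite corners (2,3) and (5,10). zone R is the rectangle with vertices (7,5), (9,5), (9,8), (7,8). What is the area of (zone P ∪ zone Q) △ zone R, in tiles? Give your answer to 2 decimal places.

|zone P ∪ zone Q| = 42.6101.
|(zone P ∪ zone Q) ∩ zone R| = 1.8333.
|(zone P ∪ zone Q) △ zone R| = 42.6101 + 6 − 3.6667 = 44.94.

44.94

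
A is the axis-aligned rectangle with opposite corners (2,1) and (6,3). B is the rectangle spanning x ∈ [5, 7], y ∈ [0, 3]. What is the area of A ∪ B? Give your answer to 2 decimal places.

By inclusion–exclusion:
Individual areas: |A| = 8, |B| = 6.
|A∩B|: x∈[5,6], y∈[1,3] → 1·2 = 2.
|A ∪ B| = 14 − 2 = 12.00.

12.00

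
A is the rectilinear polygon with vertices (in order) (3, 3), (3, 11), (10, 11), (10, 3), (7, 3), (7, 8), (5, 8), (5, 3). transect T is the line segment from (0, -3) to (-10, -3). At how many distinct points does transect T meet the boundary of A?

0

The segment lies entirely outside A and never meets its boundary.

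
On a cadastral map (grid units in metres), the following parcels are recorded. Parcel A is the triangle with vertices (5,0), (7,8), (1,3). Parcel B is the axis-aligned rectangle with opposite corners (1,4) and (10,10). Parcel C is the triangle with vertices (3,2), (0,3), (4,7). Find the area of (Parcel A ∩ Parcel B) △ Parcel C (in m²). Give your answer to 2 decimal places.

|Parcel A ∩ Parcel B| = 7.6.
|(Parcel A ∩ Parcel B) ∩ Parcel C| = 0.72.
|(Parcel A ∩ Parcel B) △ Parcel C| = 7.6 + 8 − 1.44 = 14.16.

14.16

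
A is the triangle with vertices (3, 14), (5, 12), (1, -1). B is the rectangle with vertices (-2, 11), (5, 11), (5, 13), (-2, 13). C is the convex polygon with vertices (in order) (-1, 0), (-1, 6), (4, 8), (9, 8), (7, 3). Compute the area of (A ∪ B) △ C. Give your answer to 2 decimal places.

|A ∪ B| = 27.1205.
|(A ∪ B) ∩ C| = 6.0715.
|(A ∪ B) △ C| = 27.1205 + 52 − 12.143 = 66.98.

66.98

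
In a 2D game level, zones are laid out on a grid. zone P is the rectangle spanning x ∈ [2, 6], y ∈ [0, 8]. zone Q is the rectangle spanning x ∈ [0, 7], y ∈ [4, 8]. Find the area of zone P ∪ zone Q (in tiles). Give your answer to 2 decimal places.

44.00

By inclusion–exclusion:
Individual areas: |zone P| = 32, |zone Q| = 28.
|zone P∩zone Q|: x∈[2,6], y∈[4,8] → 4·4 = 16.
|zone P ∪ zone Q| = 60 − 16 = 44.00.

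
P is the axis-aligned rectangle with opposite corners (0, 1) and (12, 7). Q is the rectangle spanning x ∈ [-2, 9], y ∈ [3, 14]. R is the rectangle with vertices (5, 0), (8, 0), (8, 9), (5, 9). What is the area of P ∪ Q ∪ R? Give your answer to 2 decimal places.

By inclusion–exclusion:
Individual areas: |P| = 72, |Q| = 121, |R| = 27.
|P∩Q|: x∈[0,9], y∈[3,7] → 9·4 = 36.
|P∩R|: x∈[5,8], y∈[1,7] → 3·6 = 18.
|Q∩R|: x∈[5,8], y∈[3,9] → 3·6 = 18.
|P∩Q∩R| = 12.
|P ∪ Q ∪ R| = 220 − 72 + 12 = 160.00.

160.00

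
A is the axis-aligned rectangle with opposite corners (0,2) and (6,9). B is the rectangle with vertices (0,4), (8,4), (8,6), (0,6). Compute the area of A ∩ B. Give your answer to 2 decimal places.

|A∩B|: x∈[0,6], y∈[4,6] → 6·2 = 12.

12.00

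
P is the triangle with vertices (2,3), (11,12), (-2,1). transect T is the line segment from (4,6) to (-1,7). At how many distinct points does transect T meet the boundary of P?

1

The segment meets the boundary at (3.926,6.015).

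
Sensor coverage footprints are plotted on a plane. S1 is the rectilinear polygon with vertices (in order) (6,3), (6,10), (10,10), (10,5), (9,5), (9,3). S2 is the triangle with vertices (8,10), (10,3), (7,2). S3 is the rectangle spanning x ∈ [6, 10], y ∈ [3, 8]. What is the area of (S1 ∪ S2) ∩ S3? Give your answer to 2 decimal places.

The region (S1 ∪ S2) ∩ S3 is the polygon with vertices (10,5), (9.429,5), (10,3), (7.125,3), (6,3), (6,8), (10,8).
By the shoelace formula its area is 19.43.

19.43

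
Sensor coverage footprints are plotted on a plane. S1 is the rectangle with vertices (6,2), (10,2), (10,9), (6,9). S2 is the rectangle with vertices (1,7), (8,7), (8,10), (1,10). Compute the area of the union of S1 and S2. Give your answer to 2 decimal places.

By inclusion–exclusion:
Individual areas: |S1| = 28, |S2| = 21.
|S1∩S2|: x∈[6,8], y∈[7,9] → 2·2 = 4.
|S1 ∪ S2| = 49 − 4 = 45.00.

45.00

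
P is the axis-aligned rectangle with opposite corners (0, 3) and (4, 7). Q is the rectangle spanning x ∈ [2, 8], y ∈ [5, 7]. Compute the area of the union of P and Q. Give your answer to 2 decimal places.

By inclusion–exclusion:
Individual areas: |P| = 16, |Q| = 12.
|P∩Q|: x∈[2,4], y∈[5,7] → 2·2 = 4.
|P ∪ Q| = 28 − 4 = 24.00.

24.00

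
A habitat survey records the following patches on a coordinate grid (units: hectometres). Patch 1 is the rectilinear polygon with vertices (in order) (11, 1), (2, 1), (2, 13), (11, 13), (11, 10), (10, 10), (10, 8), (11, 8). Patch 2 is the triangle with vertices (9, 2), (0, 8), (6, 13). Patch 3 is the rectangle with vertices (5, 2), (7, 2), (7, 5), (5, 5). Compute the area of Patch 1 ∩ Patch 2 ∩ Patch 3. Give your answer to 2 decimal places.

The intersection is the polygon with vertices (5,4.667), (5,5), (7,5), (7,3.333).
By the shoelace formula its area is 2.00.

2.00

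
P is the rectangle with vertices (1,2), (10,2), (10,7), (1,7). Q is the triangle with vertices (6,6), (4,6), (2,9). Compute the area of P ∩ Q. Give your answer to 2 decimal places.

The intersection is the polygon with vertices (4.667,7), (6,6), (4,6), (3.333,7).
By the shoelace formula its area is 1.67.

1.67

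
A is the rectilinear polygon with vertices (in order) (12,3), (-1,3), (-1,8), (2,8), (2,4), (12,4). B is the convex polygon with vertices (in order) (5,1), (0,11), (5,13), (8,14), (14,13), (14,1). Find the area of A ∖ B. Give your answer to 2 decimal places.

16.50

|A| = 25, |A∩B| = 8.5.
|A ∖ B| = |A| − |A∩B| = 25 − 8.5 = 16.50.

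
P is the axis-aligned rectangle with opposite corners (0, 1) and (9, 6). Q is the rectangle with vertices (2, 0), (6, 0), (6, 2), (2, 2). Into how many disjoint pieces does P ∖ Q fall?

1

P ∖ Q is a single connected region.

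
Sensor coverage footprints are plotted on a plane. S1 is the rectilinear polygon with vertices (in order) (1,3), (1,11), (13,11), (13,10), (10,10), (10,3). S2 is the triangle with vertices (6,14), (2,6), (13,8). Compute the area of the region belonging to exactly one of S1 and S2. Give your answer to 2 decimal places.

|S1| = 75, |S2| = 40, |S1∩S2| = 28.0152.
|S1 △ S2| = |S1| + |S2| − 2·|S1∩S2| = 75 + 40 − 56.0303 = 58.97.

58.97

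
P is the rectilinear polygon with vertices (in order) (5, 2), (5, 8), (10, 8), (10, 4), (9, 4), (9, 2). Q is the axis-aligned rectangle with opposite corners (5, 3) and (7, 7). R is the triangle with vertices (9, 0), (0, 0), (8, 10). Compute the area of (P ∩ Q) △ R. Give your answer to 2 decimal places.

|P ∩ Q| = 8.
|(P ∩ Q) ∩ R| = 7.775.
|(P ∩ Q) △ R| = 8 + 45 − 15.55 = 37.45.

37.45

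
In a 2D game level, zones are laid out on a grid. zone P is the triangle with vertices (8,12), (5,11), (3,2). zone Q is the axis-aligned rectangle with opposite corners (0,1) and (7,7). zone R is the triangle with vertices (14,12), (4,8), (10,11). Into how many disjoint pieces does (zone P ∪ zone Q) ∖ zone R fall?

(zone P ∪ zone Q) ∖ zone R splits into 2 disjoint pieces (area 6.1979, area 44.5034).

2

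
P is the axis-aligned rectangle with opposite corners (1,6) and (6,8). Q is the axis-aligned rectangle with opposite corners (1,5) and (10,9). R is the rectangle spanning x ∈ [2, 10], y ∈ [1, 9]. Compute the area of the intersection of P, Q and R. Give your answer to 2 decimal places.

8.00

The intersection is the polygon with vertices (6,6), (2,6), (2,8), (6,8).
By the shoelace formula its area is 8.00.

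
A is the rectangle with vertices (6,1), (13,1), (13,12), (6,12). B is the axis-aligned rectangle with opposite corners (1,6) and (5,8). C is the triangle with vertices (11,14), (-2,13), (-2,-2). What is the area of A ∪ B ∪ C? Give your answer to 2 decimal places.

By inclusion–exclusion:
Individual areas: |A| = 77, |B| = 8, |C| = 97.5.
|A∩B| = 0 (no overlap).
|A∩C| = 7.0096.
|B∩C| = 7.8462.
|A∩B∩C| = 0.
|A ∪ B ∪ C| = 182.5 − 14.8558 + 0 = 167.64.

167.64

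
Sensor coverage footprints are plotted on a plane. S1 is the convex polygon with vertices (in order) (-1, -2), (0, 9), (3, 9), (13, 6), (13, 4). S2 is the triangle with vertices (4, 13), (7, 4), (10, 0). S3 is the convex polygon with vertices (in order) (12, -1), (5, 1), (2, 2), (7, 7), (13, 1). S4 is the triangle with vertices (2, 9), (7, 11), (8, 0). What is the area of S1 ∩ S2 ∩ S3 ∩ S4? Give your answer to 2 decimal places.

2.47

The intersection is the polygon with vertices (7,4), (6.25,6.25), (6.842,6.842), (7.509,5.396), (7.724,3.034).
By the shoelace formula its area is 2.47.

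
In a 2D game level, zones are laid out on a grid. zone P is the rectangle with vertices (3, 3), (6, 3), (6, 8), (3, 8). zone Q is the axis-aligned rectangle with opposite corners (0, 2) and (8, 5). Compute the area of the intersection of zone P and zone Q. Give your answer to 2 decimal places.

6.00

|zone P∩zone Q|: x∈[3,6], y∈[3,5] → 3·2 = 6.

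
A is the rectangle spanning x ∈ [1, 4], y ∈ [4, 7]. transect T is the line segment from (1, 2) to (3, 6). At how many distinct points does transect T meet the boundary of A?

The segment meets the boundary at (2,4).

1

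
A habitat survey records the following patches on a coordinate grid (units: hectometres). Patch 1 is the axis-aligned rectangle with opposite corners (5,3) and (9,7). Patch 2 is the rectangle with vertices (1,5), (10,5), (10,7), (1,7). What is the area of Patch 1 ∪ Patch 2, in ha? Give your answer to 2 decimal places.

By inclusion–exclusion:
Individual areas: |Patch 1| = 16, |Patch 2| = 18.
|Patch 1∩Patch 2|: x∈[5,9], y∈[5,7] → 4·2 = 8.
|Patch 1 ∪ Patch 2| = 34 − 8 = 26.00.

26.00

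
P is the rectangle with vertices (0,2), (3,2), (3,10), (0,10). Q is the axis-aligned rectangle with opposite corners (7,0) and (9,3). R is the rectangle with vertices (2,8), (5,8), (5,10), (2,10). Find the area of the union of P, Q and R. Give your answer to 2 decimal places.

34.00

By inclusion–exclusion:
Individual areas: |P| = 24, |Q| = 6, |R| = 6.
|P∩Q| = 0 (no overlap).
|P∩R|: x∈[2,3], y∈[8,10] → 1·2 = 2.
|Q∩R| = 0 (no overlap).
|P∩Q∩R| = 0.
|P ∪ Q ∪ R| = 36 − 2 + 0 = 34.00.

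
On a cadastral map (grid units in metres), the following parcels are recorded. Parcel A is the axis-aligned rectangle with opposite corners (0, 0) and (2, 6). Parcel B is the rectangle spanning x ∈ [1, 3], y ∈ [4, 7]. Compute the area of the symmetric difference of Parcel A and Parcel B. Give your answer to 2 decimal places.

|Parcel A∩Parcel B|: x∈[1,2], y∈[4,6] → 1·2 = 2.
|Parcel A △ Parcel B| = |Parcel A| + |Parcel B| − 2·|Parcel A∩Parcel B| = 12 + 6 − 4 = 14.00.

14.00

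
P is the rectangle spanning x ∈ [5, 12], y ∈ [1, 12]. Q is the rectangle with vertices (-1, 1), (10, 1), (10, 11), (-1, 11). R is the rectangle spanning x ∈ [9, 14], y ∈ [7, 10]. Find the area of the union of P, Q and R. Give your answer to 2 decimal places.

143.00

By inclusion–exclusion:
Individual areas: |P| = 77, |Q| = 110, |R| = 15.
|P∩Q|: x∈[5,10], y∈[1,11] → 5·10 = 50.
|P∩R|: x∈[9,12], y∈[7,10] → 3·3 = 9.
|Q∩R|: x∈[9,10], y∈[7,10] → 1·3 = 3.
|P∩Q∩R| = 3.
|P ∪ Q ∪ R| = 202 − 62 + 3 = 143.00.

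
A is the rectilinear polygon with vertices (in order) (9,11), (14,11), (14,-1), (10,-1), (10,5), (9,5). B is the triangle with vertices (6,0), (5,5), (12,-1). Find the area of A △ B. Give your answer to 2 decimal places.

|A| = 54, |B| = 14.5, |A∩B| = 1.381.
|A △ B| = |A| + |B| − 2·|A∩B| = 54 + 14.5 − 2.7619 = 65.74.

65.74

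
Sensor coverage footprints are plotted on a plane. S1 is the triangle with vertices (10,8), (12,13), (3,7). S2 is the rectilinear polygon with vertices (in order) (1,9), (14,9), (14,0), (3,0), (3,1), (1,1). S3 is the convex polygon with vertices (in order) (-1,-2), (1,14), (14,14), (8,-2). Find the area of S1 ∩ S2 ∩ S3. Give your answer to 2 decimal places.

7.70

The intersection is the polygon with vertices (3,7), (6,9), (10.4,9), (10,8).
By the shoelace formula its area is 7.70.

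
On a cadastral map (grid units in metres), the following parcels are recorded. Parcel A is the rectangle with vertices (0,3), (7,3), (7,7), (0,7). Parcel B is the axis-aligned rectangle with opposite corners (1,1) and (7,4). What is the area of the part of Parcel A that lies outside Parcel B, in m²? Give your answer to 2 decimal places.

22.00

|Parcel A∩Parcel B|: x∈[1,7], y∈[3,4] → 6·1 = 6.
|Parcel A| = 28.
|Parcel A ∖ Parcel B| = |Parcel A| − |Parcel A∩Parcel B| = 28 − 6 = 22.00.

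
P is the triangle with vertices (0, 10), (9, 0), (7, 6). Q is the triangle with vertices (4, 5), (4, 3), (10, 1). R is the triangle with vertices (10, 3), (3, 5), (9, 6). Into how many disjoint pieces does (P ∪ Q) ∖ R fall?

(P ∪ Q) ∖ R splits into 2 disjoint pieces (area 8.5973, area 8.7237).

2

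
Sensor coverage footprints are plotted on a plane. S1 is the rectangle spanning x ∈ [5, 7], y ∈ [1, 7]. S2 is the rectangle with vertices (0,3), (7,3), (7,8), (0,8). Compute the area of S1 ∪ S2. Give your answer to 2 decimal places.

By inclusion–exclusion:
Individual areas: |S1| = 12, |S2| = 35.
|S1∩S2|: x∈[5,7], y∈[3,7] → 2·4 = 8.
|S1 ∪ S2| = 47 − 8 = 39.00.

39.00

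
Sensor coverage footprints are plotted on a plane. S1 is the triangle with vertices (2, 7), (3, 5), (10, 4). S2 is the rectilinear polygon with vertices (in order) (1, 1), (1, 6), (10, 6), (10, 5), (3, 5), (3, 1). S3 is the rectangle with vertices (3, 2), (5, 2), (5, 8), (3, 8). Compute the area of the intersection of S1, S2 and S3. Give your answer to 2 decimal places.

1.98

The intersection is the polygon with vertices (4.667,6), (5,5.875), (5,5), (3,5), (3,6).
By the shoelace formula its area is 1.98.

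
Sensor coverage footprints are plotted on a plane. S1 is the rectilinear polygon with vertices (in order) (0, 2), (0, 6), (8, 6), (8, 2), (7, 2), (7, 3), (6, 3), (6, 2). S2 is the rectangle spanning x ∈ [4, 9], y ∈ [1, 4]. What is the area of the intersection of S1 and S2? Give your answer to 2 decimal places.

7.00

The intersection is the polygon with vertices (8,2), (7,2), (7,3), (6,3), (6,2), (4,2), (4,4), (8,4).
By the shoelace formula its area is 7.00.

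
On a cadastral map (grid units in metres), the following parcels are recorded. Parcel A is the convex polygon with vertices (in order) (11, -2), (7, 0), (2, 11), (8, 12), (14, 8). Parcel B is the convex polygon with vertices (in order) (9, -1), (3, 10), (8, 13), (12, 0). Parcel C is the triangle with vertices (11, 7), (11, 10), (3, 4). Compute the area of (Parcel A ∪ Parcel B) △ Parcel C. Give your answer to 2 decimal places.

87.15

|Parcel A ∪ Parcel B| = 98.0087.
|(Parcel A ∪ Parcel B) ∩ Parcel C| = 11.4313.
|(Parcel A ∪ Parcel B) △ Parcel C| = 98.0087 + 12 − 22.8626 = 87.15.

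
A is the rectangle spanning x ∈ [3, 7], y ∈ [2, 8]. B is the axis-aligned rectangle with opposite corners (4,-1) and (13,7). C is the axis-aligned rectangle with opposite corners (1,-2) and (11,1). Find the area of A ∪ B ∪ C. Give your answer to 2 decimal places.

By inclusion–exclusion:
Individual areas: |A| = 24, |B| = 72, |C| = 30.
|A∩B|: x∈[4,7], y∈[2,7] → 3·5 = 15.
|A∩C| = 0 (no overlap).
|B∩C|: x∈[4,11], y∈[-1,1] → 7·2 = 14.
|A∩B∩C| = 0.
|A ∪ B ∪ C| = 126 − 29 + 0 = 97.00.

97.00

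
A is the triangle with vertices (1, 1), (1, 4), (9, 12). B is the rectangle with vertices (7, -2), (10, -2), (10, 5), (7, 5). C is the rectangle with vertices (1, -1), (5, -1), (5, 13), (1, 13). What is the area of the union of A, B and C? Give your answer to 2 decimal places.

By inclusion–exclusion:
Individual areas: |A| = 12, |B| = 21, |C| = 56.
|A∩B| = 0.
|A∩C| = 9.
|B∩C| = 0 (no overlap).
|A∩B∩C| = 0.
|A ∪ B ∪ C| = 89 − 9 + 0 = 80.00.

80.00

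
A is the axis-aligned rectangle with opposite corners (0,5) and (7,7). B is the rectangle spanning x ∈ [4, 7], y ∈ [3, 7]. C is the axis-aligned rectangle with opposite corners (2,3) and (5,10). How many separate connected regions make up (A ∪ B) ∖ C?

(A ∪ B) ∖ C splits into 2 disjoint pieces (area 8, area 4).

2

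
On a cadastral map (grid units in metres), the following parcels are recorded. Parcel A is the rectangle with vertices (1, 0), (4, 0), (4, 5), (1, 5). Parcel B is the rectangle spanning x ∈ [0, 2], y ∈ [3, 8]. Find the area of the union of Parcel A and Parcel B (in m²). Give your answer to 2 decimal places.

23.00

By inclusion–exclusion:
Individual areas: |Parcel A| = 15, |Parcel B| = 10.
|Parcel A∩Parcel B|: x∈[1,2], y∈[3,5] → 1·2 = 2.
|Parcel A ∪ Parcel B| = 25 − 2 = 23.00.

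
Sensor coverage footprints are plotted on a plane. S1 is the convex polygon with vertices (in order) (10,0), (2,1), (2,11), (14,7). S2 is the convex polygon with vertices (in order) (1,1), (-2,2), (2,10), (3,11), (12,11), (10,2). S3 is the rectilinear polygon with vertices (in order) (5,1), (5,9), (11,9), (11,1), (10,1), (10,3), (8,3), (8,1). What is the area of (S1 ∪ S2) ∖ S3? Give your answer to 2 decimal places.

|S1 ∪ S2| = 123.8367.
|(S1 ∪ S2) ∩ S3| = 43.8393.
|(S1 ∪ S2) ∖ S3| = 123.8367 − 43.8393 = 80.00.

80.00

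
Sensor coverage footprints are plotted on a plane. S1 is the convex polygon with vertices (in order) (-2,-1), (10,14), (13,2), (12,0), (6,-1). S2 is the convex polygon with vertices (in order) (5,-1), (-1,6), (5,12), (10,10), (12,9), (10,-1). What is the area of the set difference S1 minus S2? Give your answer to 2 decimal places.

|S1| = 112, |S1∩S2| = 79.202.
|S1 ∖ S2| = |S1| − |S1∩S2| = 112 − 79.202 = 32.80.

32.80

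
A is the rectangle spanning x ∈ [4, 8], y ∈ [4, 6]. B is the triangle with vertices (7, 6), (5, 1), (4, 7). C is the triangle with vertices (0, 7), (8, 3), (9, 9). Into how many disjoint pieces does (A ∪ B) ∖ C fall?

(A ∪ B) ∖ C is a single connected region.

1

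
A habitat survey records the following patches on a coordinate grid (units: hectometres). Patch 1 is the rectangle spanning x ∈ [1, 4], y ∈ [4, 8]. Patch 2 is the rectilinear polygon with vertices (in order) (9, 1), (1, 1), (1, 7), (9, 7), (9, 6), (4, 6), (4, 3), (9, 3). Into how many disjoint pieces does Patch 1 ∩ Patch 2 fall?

Patch 1 ∩ Patch 2 is a single connected region.

1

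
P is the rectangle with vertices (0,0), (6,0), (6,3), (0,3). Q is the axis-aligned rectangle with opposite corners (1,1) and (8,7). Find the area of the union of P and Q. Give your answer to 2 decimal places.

By inclusion–exclusion:
Individual areas: |P| = 18, |Q| = 42.
|P∩Q|: x∈[1,6], y∈[1,3] → 5·2 = 10.
|P ∪ Q| = 60 − 10 = 50.00.

50.00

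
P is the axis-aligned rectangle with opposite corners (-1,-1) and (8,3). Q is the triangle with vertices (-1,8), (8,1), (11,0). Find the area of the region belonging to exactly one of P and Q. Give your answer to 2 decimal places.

38.36

|P| = 36, |Q| = 6, |P∩Q| = 1.8214.
|P △ Q| = |P| + |Q| − 2·|P∩Q| = 36 + 6 − 3.6429 = 38.36.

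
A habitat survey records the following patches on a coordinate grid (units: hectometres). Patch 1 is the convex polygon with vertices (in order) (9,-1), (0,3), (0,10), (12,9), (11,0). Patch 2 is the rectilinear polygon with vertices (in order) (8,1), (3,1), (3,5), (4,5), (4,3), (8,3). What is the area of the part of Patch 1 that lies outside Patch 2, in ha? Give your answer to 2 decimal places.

90.00

|Patch 1| = 101.5, |Patch 1∩Patch 2| = 11.5.
|Patch 1 ∖ Patch 2| = |Patch 1| − |Patch 1∩Patch 2| = 101.5 − 11.5 = 90.00.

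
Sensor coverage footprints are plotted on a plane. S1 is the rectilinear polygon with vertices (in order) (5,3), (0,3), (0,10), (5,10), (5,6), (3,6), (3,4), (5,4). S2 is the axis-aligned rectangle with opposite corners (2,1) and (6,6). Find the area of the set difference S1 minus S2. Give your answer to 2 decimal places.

26.00

|S1| = 31, |S1∩S2| = 5.
|S1 ∖ S2| = |S1| − |S1∩S2| = 31 − 5 = 26.00.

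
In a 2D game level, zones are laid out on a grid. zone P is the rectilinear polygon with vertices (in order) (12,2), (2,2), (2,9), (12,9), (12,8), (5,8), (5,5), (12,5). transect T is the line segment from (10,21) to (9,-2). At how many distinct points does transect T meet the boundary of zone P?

4

The segment meets the boundary at (9.174,2), (9.304,5), (9.478,9), (9.435,8).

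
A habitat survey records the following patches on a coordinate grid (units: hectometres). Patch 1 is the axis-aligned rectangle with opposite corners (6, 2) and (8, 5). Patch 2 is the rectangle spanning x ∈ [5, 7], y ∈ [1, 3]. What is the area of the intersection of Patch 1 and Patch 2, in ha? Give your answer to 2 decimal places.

|Patch 1∩Patch 2|: x∈[6,7], y∈[2,3] → 1·1 = 1.

1.00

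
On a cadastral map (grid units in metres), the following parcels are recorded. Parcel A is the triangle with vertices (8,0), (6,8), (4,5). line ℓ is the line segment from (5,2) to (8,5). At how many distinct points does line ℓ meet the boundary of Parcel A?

The segment meets the boundary at (7,4), (5.778,2.778).

2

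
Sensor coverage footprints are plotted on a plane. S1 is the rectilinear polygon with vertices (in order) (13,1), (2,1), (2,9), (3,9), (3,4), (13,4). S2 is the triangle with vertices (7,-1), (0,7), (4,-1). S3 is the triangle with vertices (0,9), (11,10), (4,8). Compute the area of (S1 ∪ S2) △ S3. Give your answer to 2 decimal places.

|S1 ∪ S2| = 44.9643.
|(S1 ∪ S2) ∩ S3| = 0.625.
|(S1 ∪ S2) △ S3| = 44.9643 + 7.5 − 1.25 = 51.21.

51.21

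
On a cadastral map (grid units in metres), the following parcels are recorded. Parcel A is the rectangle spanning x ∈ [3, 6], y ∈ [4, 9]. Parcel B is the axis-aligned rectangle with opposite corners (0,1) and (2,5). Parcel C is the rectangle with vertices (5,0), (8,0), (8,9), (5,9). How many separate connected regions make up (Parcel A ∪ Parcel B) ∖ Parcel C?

(Parcel A ∪ Parcel B) ∖ Parcel C splits into 2 disjoint pieces (area 10, area 8).

2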